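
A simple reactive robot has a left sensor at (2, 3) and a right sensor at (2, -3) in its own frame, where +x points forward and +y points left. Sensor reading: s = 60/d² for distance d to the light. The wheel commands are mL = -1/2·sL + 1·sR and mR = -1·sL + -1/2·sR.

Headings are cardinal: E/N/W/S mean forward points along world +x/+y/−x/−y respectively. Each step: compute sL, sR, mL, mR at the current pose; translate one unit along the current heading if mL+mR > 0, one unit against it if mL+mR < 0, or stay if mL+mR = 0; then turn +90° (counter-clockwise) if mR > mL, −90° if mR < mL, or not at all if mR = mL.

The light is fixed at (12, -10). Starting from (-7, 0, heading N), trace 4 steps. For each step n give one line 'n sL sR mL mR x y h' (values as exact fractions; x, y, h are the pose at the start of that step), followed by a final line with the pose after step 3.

0 15/157 3/20 321/3140 -1071/6280 -7 0 N
1 60/433 12/65 3246/28145 -6498/28145 -7 -1 E
2 30/169 30/289 735/48841 -11205/48841 -8 -1 S
3 60/533 60/653 12390/348049 -55170/348049 -8 0 W
final -7 0 N

n=0: pose=(-7,0,N); sL=15/157, sR=3/20; mL=321/3140, mR=-1071/6280; mL+mR=-429/6280 → advance -1; mR−mL=-1713/6280 → turn -1·90°
n=1: pose=(-7,-1,E); sL=60/433, sR=12/65; mL=3246/28145, mR=-6498/28145; mL+mR=-3252/28145 → advance -1; mR−mL=-9744/28145 → turn -1·90°
n=2: pose=(-8,-1,S); sL=30/169, sR=30/289; mL=735/48841, mR=-11205/48841; mL+mR=-10470/48841 → advance -1; mR−mL=-11940/48841 → turn -1·90°
n=3: pose=(-8,0,W); sL=60/533, sR=60/653; mL=12390/348049, mR=-55170/348049; mL+mR=-42780/348049 → advance -1; mR−mL=-67560/348049 → turn -1·90°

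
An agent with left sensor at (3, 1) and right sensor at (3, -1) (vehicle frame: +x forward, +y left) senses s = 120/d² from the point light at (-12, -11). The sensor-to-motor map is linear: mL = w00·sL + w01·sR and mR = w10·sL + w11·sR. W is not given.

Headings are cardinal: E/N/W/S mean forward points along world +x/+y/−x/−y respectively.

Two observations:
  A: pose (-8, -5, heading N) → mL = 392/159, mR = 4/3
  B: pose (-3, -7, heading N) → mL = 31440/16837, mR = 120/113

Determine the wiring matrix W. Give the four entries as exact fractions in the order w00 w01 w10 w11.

1 1 1 0

obs A: pose=(-8,-5,N) → sL=4/3, sR=60/53, mL=392/159, mR=4/3
obs B: pose=(-3,-7,N) → sL=120/113, sR=120/149, mL=31440/16837, mR=120/113
sensor matrix S = [[4/3, 60/53], [120/113, 120/149]]; det S = -114560/892361
solve [mL_A; mL_B] = S·[w00; w01] and [mR_A; mR_B] = S·[w10; w11]:
  w00 = 1, w01 = 1, w10 = 1, w11 = 0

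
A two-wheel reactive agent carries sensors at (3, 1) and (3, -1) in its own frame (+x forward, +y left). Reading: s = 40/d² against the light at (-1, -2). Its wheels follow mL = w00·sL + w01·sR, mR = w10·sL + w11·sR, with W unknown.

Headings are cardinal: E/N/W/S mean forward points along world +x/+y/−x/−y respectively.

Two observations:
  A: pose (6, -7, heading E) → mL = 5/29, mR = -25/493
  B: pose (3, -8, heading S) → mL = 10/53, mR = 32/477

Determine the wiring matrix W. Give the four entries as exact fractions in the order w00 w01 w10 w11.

1/2 0 -1 1

obs A: pose=(6,-7,E) → sL=10/29, sR=5/17, mL=5/29, mR=-25/493
obs B: pose=(3,-8,S) → sL=20/53, sR=4/9, mL=10/53, mR=32/477
sensor matrix S = [[10/29, 5/17], [20/53, 4/9]]; det S = 9940/235161
solve [mL_A; mL_B] = S·[w00; w01] and [mR_A; mR_B] = S·[w10; w11]:
  w00 = 1/2, w01 = 0, w10 = -1, w11 = 1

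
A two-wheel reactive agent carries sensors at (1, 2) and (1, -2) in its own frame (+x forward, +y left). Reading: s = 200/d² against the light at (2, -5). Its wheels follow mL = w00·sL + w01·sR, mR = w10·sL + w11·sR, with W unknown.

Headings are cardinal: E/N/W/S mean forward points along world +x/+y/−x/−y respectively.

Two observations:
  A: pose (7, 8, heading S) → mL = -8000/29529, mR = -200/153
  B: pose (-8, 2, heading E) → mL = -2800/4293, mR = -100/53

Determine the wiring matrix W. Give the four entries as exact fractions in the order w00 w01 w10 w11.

1 -1 0 -1

obs A: pose=(7,8,S) → sL=200/193, sR=200/153, mL=-8000/29529, mR=-200/153
obs B: pose=(-8,2,E) → sL=100/81, sR=100/53, mL=-2800/4293, mR=-100/53
sensor matrix S = [[200/193, 200/153], [100/81, 100/53]]; det S = 43280000/126767997
solve [mL_A; mL_B] = S·[w00; w01] and [mR_A; mR_B] = S·[w10; w11]:
  w00 = 1, w01 = -1, w10 = 0, w11 = -1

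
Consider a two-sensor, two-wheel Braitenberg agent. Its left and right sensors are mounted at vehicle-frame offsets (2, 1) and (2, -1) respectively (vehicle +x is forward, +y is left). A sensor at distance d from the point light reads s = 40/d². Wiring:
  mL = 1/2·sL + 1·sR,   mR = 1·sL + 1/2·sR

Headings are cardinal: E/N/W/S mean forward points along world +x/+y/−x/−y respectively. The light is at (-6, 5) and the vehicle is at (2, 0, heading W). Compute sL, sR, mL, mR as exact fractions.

left sensor world pos  = (0, -1); dL² = 72
right sensor world pos = (0, 1); dR² = 52
sL = 40/72 = 5/9
sR = 40/52 = 10/13
mL = 1/2·sL + 1·sR = 245/234
mR = 1·sL + 1/2·sR = 110/117

5/9 10/13 245/234 110/117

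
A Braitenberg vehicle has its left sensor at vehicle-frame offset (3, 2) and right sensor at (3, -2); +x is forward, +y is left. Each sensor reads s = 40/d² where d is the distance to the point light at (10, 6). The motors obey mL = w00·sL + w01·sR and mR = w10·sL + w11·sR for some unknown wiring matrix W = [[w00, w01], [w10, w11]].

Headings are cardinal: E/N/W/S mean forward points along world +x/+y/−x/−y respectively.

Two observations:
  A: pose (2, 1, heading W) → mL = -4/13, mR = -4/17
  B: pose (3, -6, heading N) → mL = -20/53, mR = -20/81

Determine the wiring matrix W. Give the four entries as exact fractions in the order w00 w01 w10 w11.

0 -1 -1 0

obs A: pose=(2,1,W) → sL=4/17, sR=4/13, mL=-4/13, mR=-4/17
obs B: pose=(3,-6,N) → sL=20/81, sR=20/53, mL=-20/53, mR=-20/81
sensor matrix S = [[4/17, 4/13], [20/81, 20/53]]; det S = 12160/948753
solve [mL_A; mL_B] = S·[w00; w01] and [mR_A; mR_B] = S·[w10; w11]:
  w00 = 0, w01 = -1, w10 = -1, w11 = 0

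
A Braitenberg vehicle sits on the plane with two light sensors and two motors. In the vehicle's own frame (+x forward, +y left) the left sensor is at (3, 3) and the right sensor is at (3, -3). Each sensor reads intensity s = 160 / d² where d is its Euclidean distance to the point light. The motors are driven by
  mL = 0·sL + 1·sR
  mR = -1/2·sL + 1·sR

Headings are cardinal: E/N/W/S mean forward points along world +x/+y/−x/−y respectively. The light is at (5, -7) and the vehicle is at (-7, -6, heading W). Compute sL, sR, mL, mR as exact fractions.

left sensor world pos  = (-10, -9); dL² = 229
right sensor world pos = (-10, -3); dR² = 241
sL = 160/229 = 160/229
sR = 160/241 = 160/241
mL = 0·sL + 1·sR = 160/241
mR = -1/2·sL + 1·sR = 17360/55189

160/229 160/241 160/241 17360/55189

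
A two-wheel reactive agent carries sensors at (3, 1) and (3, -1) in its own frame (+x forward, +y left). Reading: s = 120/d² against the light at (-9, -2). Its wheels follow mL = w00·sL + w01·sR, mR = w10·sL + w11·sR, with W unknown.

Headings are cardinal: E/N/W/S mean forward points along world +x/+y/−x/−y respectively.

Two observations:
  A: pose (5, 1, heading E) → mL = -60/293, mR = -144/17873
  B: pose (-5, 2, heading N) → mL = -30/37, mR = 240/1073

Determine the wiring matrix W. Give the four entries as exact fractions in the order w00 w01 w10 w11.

0 -1/2 1/2 -1/2

obs A: pose=(5,1,E) → sL=24/61, sR=120/293, mL=-60/293, mR=-144/17873
obs B: pose=(-5,2,N) → sL=60/29, sR=60/37, mL=-30/37, mR=240/1073
sensor matrix S = [[24/61, 120/293], [60/29, 60/37]]; det S = -4014720/19177729
solve [mL_A; mL_B] = S·[w00; w01] and [mR_A; mR_B] = S·[w10; w11]:
  w00 = 0, w01 = -1/2, w10 = 1/2, w11 = -1/2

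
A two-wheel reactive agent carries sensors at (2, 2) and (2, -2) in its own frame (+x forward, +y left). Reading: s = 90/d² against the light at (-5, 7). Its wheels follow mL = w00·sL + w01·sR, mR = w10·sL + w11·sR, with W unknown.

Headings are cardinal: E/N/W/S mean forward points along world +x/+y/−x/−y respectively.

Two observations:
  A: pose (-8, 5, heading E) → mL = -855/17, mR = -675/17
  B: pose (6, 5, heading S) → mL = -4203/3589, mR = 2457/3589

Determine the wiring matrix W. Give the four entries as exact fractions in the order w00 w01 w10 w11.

-1/2 -1 -1/2 1

obs A: pose=(-8,5,E) → sL=90, sR=90/17, mL=-855/17, mR=-675/17
obs B: pose=(6,5,S) → sL=18/37, sR=90/97, mL=-4203/3589, mR=2457/3589
sensor matrix S = [[90, 90/17], [18/37, 90/97]]; det S = 4937760/61013
solve [mL_A; mL_B] = S·[w00; w01] and [mR_A; mR_B] = S·[w10; w11]:
  w00 = -1/2, w01 = -1, w10 = -1/2, w11 = 1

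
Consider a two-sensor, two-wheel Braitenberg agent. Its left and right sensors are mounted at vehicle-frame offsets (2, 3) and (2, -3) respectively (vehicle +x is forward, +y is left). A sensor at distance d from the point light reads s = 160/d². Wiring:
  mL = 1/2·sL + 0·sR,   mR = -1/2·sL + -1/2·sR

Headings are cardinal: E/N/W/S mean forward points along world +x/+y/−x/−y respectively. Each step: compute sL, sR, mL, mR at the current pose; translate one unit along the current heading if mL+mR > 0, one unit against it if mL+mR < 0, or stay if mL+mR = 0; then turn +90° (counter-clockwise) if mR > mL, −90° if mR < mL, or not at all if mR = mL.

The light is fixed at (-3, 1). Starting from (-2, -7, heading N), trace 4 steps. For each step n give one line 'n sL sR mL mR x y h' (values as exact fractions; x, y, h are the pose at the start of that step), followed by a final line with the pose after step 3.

0 4 40/13 2 -46/13 -2 -7 N
1 32/9 160/153 16/9 -352/153 -2 -8 E
2 16/13 16/13 8/13 -16/13 -3 -8 S
3 32/25 160/29 16/25 -2464/725 -3 -7 W
final -2 -7 N

n=0: pose=(-2,-7,N); sL=4, sR=40/13; mL=2, mR=-46/13; mL+mR=-20/13 → advance -1; mR−mL=-72/13 → turn -1·90°
n=1: pose=(-2,-8,E); sL=32/9, sR=160/153; mL=16/9, mR=-352/153; mL+mR=-80/153 → advance -1; mR−mL=-208/51 → turn -1·90°
n=2: pose=(-3,-8,S); sL=16/13, sR=16/13; mL=8/13, mR=-16/13; mL+mR=-8/13 → advance -1; mR−mL=-24/13 → turn -1·90°
n=3: pose=(-3,-7,W); sL=32/25, sR=160/29; mL=16/25, mR=-2464/725; mL+mR=-80/29 → advance -1; mR−mL=-2928/725 → turn -1·90°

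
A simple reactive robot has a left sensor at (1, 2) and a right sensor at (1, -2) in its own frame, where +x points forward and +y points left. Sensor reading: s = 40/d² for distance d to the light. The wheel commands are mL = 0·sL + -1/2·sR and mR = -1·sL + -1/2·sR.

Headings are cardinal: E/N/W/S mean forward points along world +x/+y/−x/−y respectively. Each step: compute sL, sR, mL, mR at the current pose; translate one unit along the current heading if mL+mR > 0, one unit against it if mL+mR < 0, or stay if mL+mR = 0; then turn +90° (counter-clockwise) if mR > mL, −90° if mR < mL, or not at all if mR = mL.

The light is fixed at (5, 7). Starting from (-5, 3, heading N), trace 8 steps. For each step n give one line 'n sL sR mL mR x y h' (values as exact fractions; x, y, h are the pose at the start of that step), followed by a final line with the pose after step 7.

n=0: pose=(-5,3,N); sL=40/153, sR=40/73; mL=-20/73, mR=-5980/11169; mL+mR=-9040/11169 → advance -1; mR−mL=-40/153 → turn -1·90°
n=1: pose=(-5,2,E); sL=4/9, sR=4/13; mL=-2/13, mR=-70/117; mL+mR=-88/117 → advance -1; mR−mL=-4/9 → turn -1·90°
n=2: pose=(-6,2,S); sL=40/117, sR=8/41; mL=-4/41, mR=-2108/4797; mL+mR=-2576/4797 → advance -1; mR−mL=-40/117 → turn -1·90°
n=3: pose=(-6,3,W); sL=2/9, sR=10/37; mL=-5/37, mR=-119/333; mL+mR=-164/333 → advance -1; mR−mL=-2/9 → turn -1·90°
n=4: pose=(-5,3,N); sL=40/153, sR=40/73; mL=-20/73, mR=-5980/11169; mL+mR=-9040/11169 → advance -1; mR−mL=-40/153 → turn -1·90°
n=5: pose=(-5,2,E); sL=4/9, sR=4/13; mL=-2/13, mR=-70/117; mL+mR=-88/117 → advance -1; mR−mL=-4/9 → turn -1·90°
n=6: pose=(-6,2,S); sL=40/117, sR=8/41; mL=-4/41, mR=-2108/4797; mL+mR=-2576/4797 → advance -1; mR−mL=-40/117 → turn -1·90°
n=7: pose=(-6,3,W); sL=2/9, sR=10/37; mL=-5/37, mR=-119/333; mL+mR=-164/333 → advance -1; mR−mL=-2/9 → turn -1·90°

0 40/153 40/73 -20/73 -5980/11169 -5 3 N
1 4/9 4/13 -2/13 -70/117 -5 2 E
2 40/117 8/41 -4/41 -2108/4797 -6 2 S
3 2/9 10/37 -5/37 -119/333 -6 3 W
4 40/153 40/73 -20/73 -5980/11169 -5 3 N
5 4/9 4/13 -2/13 -70/117 -5 2 E
6 40/117 8/41 -4/41 -2108/4797 -6 2 S
7 2/9 10/37 -5/37 -119/333 -6 3 W
final -5 3 N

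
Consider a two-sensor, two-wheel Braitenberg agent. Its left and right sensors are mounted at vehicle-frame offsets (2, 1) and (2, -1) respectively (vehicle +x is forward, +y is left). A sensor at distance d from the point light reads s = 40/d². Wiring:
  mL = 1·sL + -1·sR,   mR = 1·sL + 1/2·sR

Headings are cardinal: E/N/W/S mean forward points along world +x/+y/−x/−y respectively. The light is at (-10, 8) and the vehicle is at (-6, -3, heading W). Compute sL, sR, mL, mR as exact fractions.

10/37 5/13 -55/481 445/962

left sensor world pos  = (-8, -4); dL² = 148
right sensor world pos = (-8, -2); dR² = 104
sL = 40/148 = 10/37
sR = 40/104 = 5/13
mL = 1·sL + -1·sR = -55/481
mR = 1·sL + 1/2·sR = 445/962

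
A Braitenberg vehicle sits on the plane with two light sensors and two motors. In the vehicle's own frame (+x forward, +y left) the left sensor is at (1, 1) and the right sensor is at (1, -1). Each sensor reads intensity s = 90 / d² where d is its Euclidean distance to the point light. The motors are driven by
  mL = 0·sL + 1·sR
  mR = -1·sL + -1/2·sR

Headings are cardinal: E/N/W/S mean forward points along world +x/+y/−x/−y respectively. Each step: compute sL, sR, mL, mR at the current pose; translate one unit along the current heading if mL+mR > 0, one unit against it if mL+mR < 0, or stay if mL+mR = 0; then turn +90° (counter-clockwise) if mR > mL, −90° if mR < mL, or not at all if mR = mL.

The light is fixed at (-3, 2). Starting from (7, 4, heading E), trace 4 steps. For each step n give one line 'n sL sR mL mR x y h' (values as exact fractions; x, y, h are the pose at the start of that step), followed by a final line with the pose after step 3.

0 9/13 45/61 45/61 -1683/1586 7 4 E
1 90/101 18/13 18/13 -2079/1313 6 4 S
2 45/34 9/8 9/8 -513/272 6 5 W
3 90/97 90/137 90/137 -16695/13289 7 5 N
final 7 4 E

n=0: pose=(7,4,E); sL=9/13, sR=45/61; mL=45/61, mR=-1683/1586; mL+mR=-513/1586 → advance -1; mR−mL=-2853/1586 → turn -1·90°
n=1: pose=(6,4,S); sL=90/101, sR=18/13; mL=18/13, mR=-2079/1313; mL+mR=-261/1313 → advance -1; mR−mL=-3897/1313 → turn -1·90°
n=2: pose=(6,5,W); sL=45/34, sR=9/8; mL=9/8, mR=-513/272; mL+mR=-207/272 → advance -1; mR−mL=-819/272 → turn -1·90°
n=3: pose=(7,5,N); sL=90/97, sR=90/137; mL=90/137, mR=-16695/13289; mL+mR=-7965/13289 → advance -1; mR−mL=-25425/13289 → turn -1·90°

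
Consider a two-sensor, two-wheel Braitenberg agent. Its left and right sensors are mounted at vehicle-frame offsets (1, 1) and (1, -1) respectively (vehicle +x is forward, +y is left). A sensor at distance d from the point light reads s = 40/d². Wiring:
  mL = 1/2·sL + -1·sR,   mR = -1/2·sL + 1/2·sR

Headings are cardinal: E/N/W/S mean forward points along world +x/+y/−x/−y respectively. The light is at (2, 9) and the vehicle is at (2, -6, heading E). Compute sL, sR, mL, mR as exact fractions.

40/197 40/257 -2740/50629 -1200/50629

left sensor world pos  = (3, -5); dL² = 197
right sensor world pos = (3, -7); dR² = 257
sL = 40/197 = 40/197
sR = 40/257 = 40/257
mL = 1/2·sL + -1·sR = -2740/50629
mR = -1/2·sL + 1/2·sR = -1200/50629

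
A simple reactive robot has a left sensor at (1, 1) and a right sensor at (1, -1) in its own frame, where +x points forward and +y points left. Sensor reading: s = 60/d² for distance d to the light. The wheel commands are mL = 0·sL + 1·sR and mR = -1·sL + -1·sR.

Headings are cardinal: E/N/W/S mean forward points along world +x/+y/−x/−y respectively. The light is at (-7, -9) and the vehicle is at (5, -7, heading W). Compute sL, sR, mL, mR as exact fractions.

30/61 6/13 6/13 -756/793

left sensor world pos  = (4, -8); dL² = 122
right sensor world pos = (4, -6); dR² = 130
sL = 60/122 = 30/61
sR = 60/130 = 6/13
mL = 0·sL + 1·sR = 6/13
mR = -1·sL + -1·sR = -756/793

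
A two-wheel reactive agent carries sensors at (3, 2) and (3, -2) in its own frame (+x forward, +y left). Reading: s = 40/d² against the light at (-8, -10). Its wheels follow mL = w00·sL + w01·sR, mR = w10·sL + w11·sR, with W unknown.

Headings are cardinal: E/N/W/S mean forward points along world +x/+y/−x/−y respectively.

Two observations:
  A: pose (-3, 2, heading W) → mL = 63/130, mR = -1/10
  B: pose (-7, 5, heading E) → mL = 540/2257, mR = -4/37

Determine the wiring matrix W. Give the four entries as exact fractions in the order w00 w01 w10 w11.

obs A: pose=(-3,2,W) → sL=5/13, sR=1/5, mL=63/130, mR=-1/10
obs B: pose=(-7,5,E) → sL=8/61, sR=8/37, mL=540/2257, mR=-4/37
sensor matrix S = [[5/13, 1/5], [8/61, 8/37]]; det S = 8352/146705
solve [mL_A; mL_B] = S·[w00; w01] and [mR_A; mR_B] = S·[w10; w11]:
  w00 = 1, w01 = 1/2, w10 = 0, w11 = -1/2

1 1/2 0 -1/2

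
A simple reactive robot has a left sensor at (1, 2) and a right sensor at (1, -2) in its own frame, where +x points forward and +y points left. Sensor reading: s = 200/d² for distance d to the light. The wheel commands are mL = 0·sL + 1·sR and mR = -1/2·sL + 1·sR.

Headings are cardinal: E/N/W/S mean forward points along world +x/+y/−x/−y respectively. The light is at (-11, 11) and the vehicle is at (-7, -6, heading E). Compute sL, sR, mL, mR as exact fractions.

left sensor world pos  = (-6, -4); dL² = 250
right sensor world pos = (-6, -8); dR² = 386
sL = 200/250 = 4/5
sR = 200/386 = 100/193
mL = 0·sL + 1·sR = 100/193
mR = -1/2·sL + 1·sR = 114/965

4/5 100/193 100/193 114/965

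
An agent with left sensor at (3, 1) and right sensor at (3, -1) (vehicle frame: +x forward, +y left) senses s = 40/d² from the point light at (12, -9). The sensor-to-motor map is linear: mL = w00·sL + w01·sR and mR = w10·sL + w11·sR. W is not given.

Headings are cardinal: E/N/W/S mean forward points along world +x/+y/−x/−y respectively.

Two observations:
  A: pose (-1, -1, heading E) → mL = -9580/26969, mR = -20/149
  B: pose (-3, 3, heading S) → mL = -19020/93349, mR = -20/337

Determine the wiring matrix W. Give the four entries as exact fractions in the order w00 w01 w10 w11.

obs A: pose=(-1,-1,E) → sL=40/181, sR=40/149, mL=-9580/26969, mR=-20/149
obs B: pose=(-3,3,S) → sL=40/277, sR=40/337, mL=-19020/93349, mR=-20/337
sensor matrix S = [[40/181, 40/149], [40/277, 40/337]]; det S = -31558400/2517529181
solve [mL_A; mL_B] = S·[w00; w01] and [mR_A; mR_B] = S·[w10; w11]:
  w00 = -1, w01 = -1/2, w10 = 0, w11 = -1/2

-1 -1/2 0 -1/2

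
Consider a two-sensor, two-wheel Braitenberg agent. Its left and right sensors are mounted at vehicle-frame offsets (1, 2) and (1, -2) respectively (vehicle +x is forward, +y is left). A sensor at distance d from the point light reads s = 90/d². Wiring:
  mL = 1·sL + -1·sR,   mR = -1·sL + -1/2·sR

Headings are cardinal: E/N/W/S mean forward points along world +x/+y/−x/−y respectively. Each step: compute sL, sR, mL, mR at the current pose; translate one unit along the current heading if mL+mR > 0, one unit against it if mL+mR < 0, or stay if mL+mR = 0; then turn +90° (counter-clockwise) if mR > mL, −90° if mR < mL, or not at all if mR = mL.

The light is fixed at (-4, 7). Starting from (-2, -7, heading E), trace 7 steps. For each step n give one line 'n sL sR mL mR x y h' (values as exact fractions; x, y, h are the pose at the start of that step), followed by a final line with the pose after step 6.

0 10/17 18/53 224/901 -683/901 -2 -7 E
1 5/13 45/113 -20/1469 -1715/2938 -3 -7 S
2 2/5 90/121 -208/605 -467/605 -3 -6 W
3 5/8 9/16 1/16 -29/32 -2 -6 N
4 10/17 18/53 224/901 -683/901 -2 -7 E
5 5/13 45/113 -20/1469 -1715/2938 -3 -7 S
6 2/5 90/121 -208/605 -467/605 -3 -6 W
final -2 -6 N

n=0: pose=(-2,-7,E); sL=10/17, sR=18/53; mL=224/901, mR=-683/901; mL+mR=-27/53 → advance -1; mR−mL=-907/901 → turn -1·90°
n=1: pose=(-3,-7,S); sL=5/13, sR=45/113; mL=-20/1469, mR=-1715/2938; mL+mR=-135/226 → advance -1; mR−mL=-1675/2938 → turn -1·90°
n=2: pose=(-3,-6,W); sL=2/5, sR=90/121; mL=-208/605, mR=-467/605; mL+mR=-135/121 → advance -1; mR−mL=-259/605 → turn -1·90°
n=3: pose=(-2,-6,N); sL=5/8, sR=9/16; mL=1/16, mR=-29/32; mL+mR=-27/32 → advance -1; mR−mL=-31/32 → turn -1·90°
n=4: pose=(-2,-7,E); sL=10/17, sR=18/53; mL=224/901, mR=-683/901; mL+mR=-27/53 → advance -1; mR−mL=-907/901 → turn -1·90°
n=5: pose=(-3,-7,S); sL=5/13, sR=45/113; mL=-20/1469, mR=-1715/2938; mL+mR=-135/226 → advance -1; mR−mL=-1675/2938 → turn -1·90°
n=6: pose=(-3,-6,W); sL=2/5, sR=90/121; mL=-208/605, mR=-467/605; mL+mR=-135/121 → advance -1; mR−mL=-259/605 → turn -1·90°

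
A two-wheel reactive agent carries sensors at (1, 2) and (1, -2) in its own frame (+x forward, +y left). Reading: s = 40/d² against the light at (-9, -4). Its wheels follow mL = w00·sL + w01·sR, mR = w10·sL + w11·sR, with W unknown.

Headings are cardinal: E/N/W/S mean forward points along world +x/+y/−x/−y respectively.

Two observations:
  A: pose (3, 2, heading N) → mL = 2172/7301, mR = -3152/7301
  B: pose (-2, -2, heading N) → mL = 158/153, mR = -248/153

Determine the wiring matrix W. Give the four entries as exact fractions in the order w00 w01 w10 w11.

1/2 1 -1 -1

obs A: pose=(3,2,N) → sL=40/149, sR=8/49, mL=2172/7301, mR=-3152/7301
obs B: pose=(-2,-2,N) → sL=20/17, sR=4/9, mL=158/153, mR=-248/153
sensor matrix S = [[40/149, 8/49], [20/17, 4/9]]; det S = -81280/1117053
solve [mL_A; mL_B] = S·[w00; w01] and [mR_A; mR_B] = S·[w10; w11]:
  w00 = 1/2, w01 = 1, w10 = -1, w11 = -1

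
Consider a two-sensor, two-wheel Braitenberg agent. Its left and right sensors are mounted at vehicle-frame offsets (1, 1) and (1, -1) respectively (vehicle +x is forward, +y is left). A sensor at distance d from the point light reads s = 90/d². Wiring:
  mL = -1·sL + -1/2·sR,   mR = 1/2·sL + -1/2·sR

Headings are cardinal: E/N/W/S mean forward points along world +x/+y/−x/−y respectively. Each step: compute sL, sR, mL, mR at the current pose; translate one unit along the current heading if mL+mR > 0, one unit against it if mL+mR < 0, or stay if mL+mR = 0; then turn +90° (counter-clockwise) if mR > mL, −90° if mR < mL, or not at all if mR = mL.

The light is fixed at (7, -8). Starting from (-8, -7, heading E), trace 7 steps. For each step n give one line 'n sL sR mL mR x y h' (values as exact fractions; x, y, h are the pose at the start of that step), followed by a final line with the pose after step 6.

n=0: pose=(-8,-7,E); sL=9/20, sR=45/98; mL=-333/490, mR=-9/1960; mL+mR=-1341/1960 → advance -1; mR−mL=27/40 → turn +1·90°
n=1: pose=(-9,-7,N); sL=90/293, sR=90/229; mL=-33795/67097, mR=-2880/67097; mL+mR=-36675/67097 → advance -1; mR−mL=135/293 → turn +1·90°
n=2: pose=(-9,-8,W); sL=9/29, sR=9/29; mL=-27/58, mR=0; mL+mR=-27/58 → advance -1; mR−mL=27/58 → turn +1·90°
n=3: pose=(-8,-8,S); sL=90/197, sR=90/257; mL=-31995/50629, mR=2700/50629; mL+mR=-29295/50629 → advance -1; mR−mL=135/197 → turn +1·90°
n=4: pose=(-8,-7,E); sL=9/20, sR=45/98; mL=-333/490, mR=-9/1960; mL+mR=-1341/1960 → advance -1; mR−mL=27/40 → turn +1·90°
n=5: pose=(-9,-7,N); sL=90/293, sR=90/229; mL=-33795/67097, mR=-2880/67097; mL+mR=-36675/67097 → advance -1; mR−mL=135/293 → turn +1·90°
n=6: pose=(-9,-8,W); sL=9/29, sR=9/29; mL=-27/58, mR=0; mL+mR=-27/58 → advance -1; mR−mL=27/58 → turn +1·90°

0 9/20 45/98 -333/490 -9/1960 -8 -7 E
1 90/293 90/229 -33795/67097 -2880/67097 -9 -7 N
2 9/29 9/29 -27/58 0 -9 -8 W
3 90/197 90/257 -31995/50629 2700/50629 -8 -8 S
4 9/20 45/98 -333/490 -9/1960 -8 -7 E
5 90/293 90/229 -33795/67097 -2880/67097 -9 -7 N
6 9/29 9/29 -27/58 0 -9 -8 W
final -8 -8 S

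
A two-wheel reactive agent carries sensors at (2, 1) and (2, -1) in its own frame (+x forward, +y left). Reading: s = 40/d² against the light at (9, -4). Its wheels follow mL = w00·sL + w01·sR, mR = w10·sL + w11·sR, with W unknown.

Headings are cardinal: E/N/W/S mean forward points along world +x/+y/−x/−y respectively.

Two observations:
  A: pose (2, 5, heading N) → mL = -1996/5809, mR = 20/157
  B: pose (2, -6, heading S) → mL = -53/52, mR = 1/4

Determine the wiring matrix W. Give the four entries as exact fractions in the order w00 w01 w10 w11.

-1 -1/2 0 1/2

obs A: pose=(2,5,N) → sL=8/37, sR=40/157, mL=-1996/5809, mR=20/157
obs B: pose=(2,-6,S) → sL=10/13, sR=1/2, mL=-53/52, mR=1/4
sensor matrix S = [[8/37, 40/157], [10/13, 1/2]]; det S = -6636/75517
solve [mL_A; mL_B] = S·[w00; w01] and [mR_A; mR_B] = S·[w10; w11]:
  w00 = -1, w01 = -1/2, w10 = 0, w11 = 1/2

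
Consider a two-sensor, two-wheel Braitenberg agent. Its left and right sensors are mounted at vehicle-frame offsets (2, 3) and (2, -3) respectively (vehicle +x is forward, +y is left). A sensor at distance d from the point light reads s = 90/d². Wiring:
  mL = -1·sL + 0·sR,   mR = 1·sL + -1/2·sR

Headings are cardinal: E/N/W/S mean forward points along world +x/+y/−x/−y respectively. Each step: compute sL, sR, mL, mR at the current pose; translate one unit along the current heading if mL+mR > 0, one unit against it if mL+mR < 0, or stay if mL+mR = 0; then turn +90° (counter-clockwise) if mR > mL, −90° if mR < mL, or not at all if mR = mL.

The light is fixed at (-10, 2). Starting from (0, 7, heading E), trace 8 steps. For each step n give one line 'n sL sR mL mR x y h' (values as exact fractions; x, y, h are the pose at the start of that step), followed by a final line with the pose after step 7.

0 45/104 45/74 -45/104 495/3848 0 7 E
1 18/17 90/193 -18/17 2709/3281 -1 7 N
2 9/5 45/49 -9/5 657/490 -1 6 W
3 90/173 90/53 -90/173 -3015/9169 0 6 S
4 45/104 45/74 -45/104 495/3848 0 7 E
5 18/17 90/193 -18/17 2709/3281 -1 7 N
6 9/5 45/49 -9/5 657/490 -1 6 W
7 90/173 90/53 -90/173 -3015/9169 0 6 S
final 0 7 E

n=0: pose=(0,7,E); sL=45/104, sR=45/74; mL=-45/104, mR=495/3848; mL+mR=-45/148 → advance -1; mR−mL=270/481 → turn +1·90°
n=1: pose=(-1,7,N); sL=18/17, sR=90/193; mL=-18/17, mR=2709/3281; mL+mR=-45/193 → advance -1; mR−mL=6183/3281 → turn +1·90°
n=2: pose=(-1,6,W); sL=9/5, sR=45/49; mL=-9/5, mR=657/490; mL+mR=-45/98 → advance -1; mR−mL=1539/490 → turn +1·90°
n=3: pose=(0,6,S); sL=90/173, sR=90/53; mL=-90/173, mR=-3015/9169; mL+mR=-45/53 → advance -1; mR−mL=1755/9169 → turn +1·90°
n=4: pose=(0,7,E); sL=45/104, sR=45/74; mL=-45/104, mR=495/3848; mL+mR=-45/148 → advance -1; mR−mL=270/481 → turn +1·90°
n=5: pose=(-1,7,N); sL=18/17, sR=90/193; mL=-18/17, mR=2709/3281; mL+mR=-45/193 → advance -1; mR−mL=6183/3281 → turn +1·90°
n=6: pose=(-1,6,W); sL=9/5, sR=45/49; mL=-9/5, mR=657/490; mL+mR=-45/98 → advance -1; mR−mL=1539/490 → turn +1·90°
n=7: pose=(0,6,S); sL=90/173, sR=90/53; mL=-90/173, mR=-3015/9169; mL+mR=-45/53 → advance -1; mR−mL=1755/9169 → turn +1·90°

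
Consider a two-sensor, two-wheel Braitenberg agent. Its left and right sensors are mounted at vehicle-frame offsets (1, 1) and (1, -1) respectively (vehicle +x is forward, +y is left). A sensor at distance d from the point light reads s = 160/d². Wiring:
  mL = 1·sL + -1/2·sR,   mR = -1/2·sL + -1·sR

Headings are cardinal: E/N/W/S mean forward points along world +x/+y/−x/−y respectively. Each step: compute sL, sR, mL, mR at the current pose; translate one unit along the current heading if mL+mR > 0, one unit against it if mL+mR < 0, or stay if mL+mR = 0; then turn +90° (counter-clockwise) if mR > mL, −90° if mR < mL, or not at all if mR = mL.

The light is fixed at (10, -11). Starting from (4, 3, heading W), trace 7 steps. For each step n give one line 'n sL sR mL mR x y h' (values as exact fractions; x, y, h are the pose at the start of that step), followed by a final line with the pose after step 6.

n=0: pose=(4,3,W); sL=80/109, sR=80/137; mL=6600/14933, mR=-14200/14933; mL+mR=-7600/14933 → advance -1; mR−mL=-20800/14933 → turn -1·90°
n=1: pose=(5,3,N); sL=160/261, sR=160/241; mL=17680/62901, mR=-61040/62901; mL+mR=-43360/62901 → advance -1; mR−mL=-26240/20967 → turn -1·90°
n=2: pose=(5,2,E); sL=40/53, sR=1; mL=27/106, mR=-73/53; mL+mR=-119/106 → advance -1; mR−mL=-173/106 → turn -1·90°
n=3: pose=(4,2,S); sL=160/169, sR=160/193; mL=17360/32617, mR=-42480/32617; mL+mR=-25120/32617 → advance -1; mR−mL=-59840/32617 → turn -1·90°
n=4: pose=(4,3,W); sL=80/109, sR=80/137; mL=6600/14933, mR=-14200/14933; mL+mR=-7600/14933 → advance -1; mR−mL=-20800/14933 → turn -1·90°
n=5: pose=(5,3,N); sL=160/261, sR=160/241; mL=17680/62901, mR=-61040/62901; mL+mR=-43360/62901 → advance -1; mR−mL=-26240/20967 → turn -1·90°
n=6: pose=(5,2,E); sL=40/53, sR=1; mL=27/106, mR=-73/53; mL+mR=-119/106 → advance -1; mR−mL=-173/106 → turn -1·90°

0 80/109 80/137 6600/14933 -14200/14933 4 3 W
1 160/261 160/241 17680/62901 -61040/62901 5 3 N
2 40/53 1 27/106 -73/53 5 2 E
3 160/169 160/193 17360/32617 -42480/32617 4 2 S
4 80/109 80/137 6600/14933 -14200/14933 4 3 W
5 160/261 160/241 17680/62901 -61040/62901 5 3 N
6 40/53 1 27/106 -73/53 5 2 E
final 4 2 S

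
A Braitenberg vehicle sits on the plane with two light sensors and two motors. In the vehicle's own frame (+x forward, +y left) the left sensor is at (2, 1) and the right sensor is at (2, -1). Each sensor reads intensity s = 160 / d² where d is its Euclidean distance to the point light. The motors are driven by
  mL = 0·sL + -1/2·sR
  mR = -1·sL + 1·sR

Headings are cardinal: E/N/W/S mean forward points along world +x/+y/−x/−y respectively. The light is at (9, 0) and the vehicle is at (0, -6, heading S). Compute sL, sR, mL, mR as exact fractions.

left sensor world pos  = (1, -8); dL² = 128
right sensor world pos = (-1, -8); dR² = 164
sL = 160/128 = 5/4
sR = 160/164 = 40/41
mL = 0·sL + -1/2·sR = -20/41
mR = -1·sL + 1·sR = -45/164

5/4 40/41 -20/41 -45/164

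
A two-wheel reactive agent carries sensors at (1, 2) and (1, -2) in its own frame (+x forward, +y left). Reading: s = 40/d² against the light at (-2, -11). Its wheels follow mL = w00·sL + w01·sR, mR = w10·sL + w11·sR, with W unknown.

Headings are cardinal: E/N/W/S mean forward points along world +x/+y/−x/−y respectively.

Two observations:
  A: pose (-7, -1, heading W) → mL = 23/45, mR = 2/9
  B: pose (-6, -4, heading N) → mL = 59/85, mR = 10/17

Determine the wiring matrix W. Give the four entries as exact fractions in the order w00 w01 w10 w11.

1 1/2 0 1

obs A: pose=(-7,-1,W) → sL=2/5, sR=2/9, mL=23/45, mR=2/9
obs B: pose=(-6,-4,N) → sL=2/5, sR=10/17, mL=59/85, mR=10/17
sensor matrix S = [[2/5, 2/9], [2/5, 10/17]]; det S = 112/765
solve [mL_A; mL_B] = S·[w00; w01] and [mR_A; mR_B] = S·[w10; w11]:
  w00 = 1, w01 = 1/2, w10 = 0, w11 = 1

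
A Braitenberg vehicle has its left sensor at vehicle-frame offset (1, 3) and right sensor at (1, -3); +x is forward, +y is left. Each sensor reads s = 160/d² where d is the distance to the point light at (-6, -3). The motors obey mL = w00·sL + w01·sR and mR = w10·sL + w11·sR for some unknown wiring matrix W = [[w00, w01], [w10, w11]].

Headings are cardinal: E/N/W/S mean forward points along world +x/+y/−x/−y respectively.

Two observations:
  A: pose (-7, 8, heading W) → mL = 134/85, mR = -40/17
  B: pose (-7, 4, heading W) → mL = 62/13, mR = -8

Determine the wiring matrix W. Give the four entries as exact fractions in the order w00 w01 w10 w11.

1/2 1/2 -1 0

obs A: pose=(-7,8,W) → sL=40/17, sR=4/5, mL=134/85, mR=-40/17
obs B: pose=(-7,4,W) → sL=8, sR=20/13, mL=62/13, mR=-8
sensor matrix S = [[40/17, 4/5], [8, 20/13]]; det S = -3072/1105
solve [mL_A; mL_B] = S·[w00; w01] and [mR_A; mR_B] = S·[w10; w11]:
  w00 = 1/2, w01 = 1/2, w10 = -1, w11 = 0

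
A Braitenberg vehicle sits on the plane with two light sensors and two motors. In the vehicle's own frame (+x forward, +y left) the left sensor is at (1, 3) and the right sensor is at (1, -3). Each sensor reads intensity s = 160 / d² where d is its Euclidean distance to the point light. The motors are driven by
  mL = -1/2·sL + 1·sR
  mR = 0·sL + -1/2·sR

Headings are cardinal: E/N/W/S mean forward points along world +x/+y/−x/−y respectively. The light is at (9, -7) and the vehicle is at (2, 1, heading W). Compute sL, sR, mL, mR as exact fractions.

160/89 32/37 -112/3293 -16/37

left sensor world pos  = (1, -2); dL² = 89
right sensor world pos = (1, 4); dR² = 185
sL = 160/89 = 160/89
sR = 160/185 = 32/37
mL = -1/2·sL + 1·sR = -112/3293
mR = 0·sL + -1/2·sR = -16/37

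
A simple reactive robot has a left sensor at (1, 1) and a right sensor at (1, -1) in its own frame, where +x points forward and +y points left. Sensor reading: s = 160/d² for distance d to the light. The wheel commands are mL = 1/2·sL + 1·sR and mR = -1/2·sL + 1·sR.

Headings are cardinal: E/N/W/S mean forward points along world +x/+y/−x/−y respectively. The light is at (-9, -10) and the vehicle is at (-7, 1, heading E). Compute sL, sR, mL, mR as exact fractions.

160/153 160/109 33200/16677 15760/16677

left sensor world pos  = (-6, 2); dL² = 153
right sensor world pos = (-6, 0); dR² = 109
sL = 160/153 = 160/153
sR = 160/109 = 160/109
mL = 1/2·sL + 1·sR = 33200/16677
mR = -1/2·sL + 1·sR = 15760/16677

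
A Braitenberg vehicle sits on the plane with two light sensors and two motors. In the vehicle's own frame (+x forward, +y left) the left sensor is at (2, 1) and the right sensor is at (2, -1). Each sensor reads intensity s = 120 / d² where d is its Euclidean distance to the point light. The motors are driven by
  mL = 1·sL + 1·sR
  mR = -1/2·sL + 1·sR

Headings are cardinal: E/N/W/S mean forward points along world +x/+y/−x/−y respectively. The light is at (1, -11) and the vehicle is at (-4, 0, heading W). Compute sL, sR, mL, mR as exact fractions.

left sensor world pos  = (-6, -1); dL² = 149
right sensor world pos = (-6, 1); dR² = 193
sL = 120/149 = 120/149
sR = 120/193 = 120/193
mL = 1·sL + 1·sR = 41040/28757
mR = -1/2·sL + 1·sR = 6300/28757

120/149 120/193 41040/28757 6300/28757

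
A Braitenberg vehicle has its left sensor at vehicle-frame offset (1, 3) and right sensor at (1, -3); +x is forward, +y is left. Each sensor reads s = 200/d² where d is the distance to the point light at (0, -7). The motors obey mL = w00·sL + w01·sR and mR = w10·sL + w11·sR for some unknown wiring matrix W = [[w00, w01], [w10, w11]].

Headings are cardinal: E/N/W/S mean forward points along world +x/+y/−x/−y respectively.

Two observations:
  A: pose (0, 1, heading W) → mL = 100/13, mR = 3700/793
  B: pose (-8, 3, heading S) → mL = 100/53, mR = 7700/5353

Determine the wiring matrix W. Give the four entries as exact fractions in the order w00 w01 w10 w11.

1 0 1/2 1/2

obs A: pose=(0,1,W) → sL=100/13, sR=100/61, mL=100/13, mR=3700/793
obs B: pose=(-8,3,S) → sL=100/53, sR=100/101, mL=100/53, mR=7700/5353
sensor matrix S = [[100/13, 100/61], [100/53, 100/101]]; det S = 19200000/4244929
solve [mL_A; mL_B] = S·[w00; w01] and [mR_A; mR_B] = S·[w10; w11]:
  w00 = 1, w01 = 0, w10 = 1/2, w11 = 1/2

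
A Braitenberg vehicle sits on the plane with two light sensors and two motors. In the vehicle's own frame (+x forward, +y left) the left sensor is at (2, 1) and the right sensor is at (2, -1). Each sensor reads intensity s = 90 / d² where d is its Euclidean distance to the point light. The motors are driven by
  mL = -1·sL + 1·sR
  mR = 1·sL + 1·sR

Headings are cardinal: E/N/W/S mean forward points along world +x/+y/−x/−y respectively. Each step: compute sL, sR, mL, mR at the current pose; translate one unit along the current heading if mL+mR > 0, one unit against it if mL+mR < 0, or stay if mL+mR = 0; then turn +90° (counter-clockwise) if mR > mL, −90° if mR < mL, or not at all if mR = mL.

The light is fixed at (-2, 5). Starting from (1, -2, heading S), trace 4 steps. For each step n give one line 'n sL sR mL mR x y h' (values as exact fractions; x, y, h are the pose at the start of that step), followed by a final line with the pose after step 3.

0 90/97 18/17 216/1649 3276/1649 1 -2 S
1 45/37 45/53 -720/1961 4050/1961 1 -3 E
2 2 90/61 -32/61 212/61 2 -3 N
3 45/34 9/4 63/68 243/68 2 -2 W
final 1 -2 S

n=0: pose=(1,-2,S); sL=90/97, sR=18/17; mL=216/1649, mR=3276/1649; mL+mR=36/17 → advance +1; mR−mL=180/97 → turn +1·90°
n=1: pose=(1,-3,E); sL=45/37, sR=45/53; mL=-720/1961, mR=4050/1961; mL+mR=90/53 → advance +1; mR−mL=90/37 → turn +1·90°
n=2: pose=(2,-3,N); sL=2, sR=90/61; mL=-32/61, mR=212/61; mL+mR=180/61 → advance +1; mR−mL=4 → turn +1·90°
n=3: pose=(2,-2,W); sL=45/34, sR=9/4; mL=63/68, mR=243/68; mL+mR=9/2 → advance +1; mR−mL=45/17 → turn +1·90°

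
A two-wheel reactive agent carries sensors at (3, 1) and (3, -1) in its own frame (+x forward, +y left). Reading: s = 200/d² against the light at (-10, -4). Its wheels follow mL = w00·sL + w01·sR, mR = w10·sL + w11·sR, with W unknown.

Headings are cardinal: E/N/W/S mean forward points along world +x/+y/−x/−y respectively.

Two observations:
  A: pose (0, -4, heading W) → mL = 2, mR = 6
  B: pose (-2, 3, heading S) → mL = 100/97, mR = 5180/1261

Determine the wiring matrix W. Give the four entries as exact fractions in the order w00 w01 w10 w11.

obs A: pose=(0,-4,W) → sL=4, sR=4, mL=2, mR=6
obs B: pose=(-2,3,S) → sL=200/97, sR=40/13, mL=100/97, mR=5180/1261
sensor matrix S = [[4, 4], [200/97, 40/13]]; det S = 5120/1261
solve [mL_A; mL_B] = S·[w00; w01] and [mR_A; mR_B] = S·[w10; w11]:
  w00 = 1/2, w01 = 0, w10 = 1/2, w11 = 1

1/2 0 1/2 1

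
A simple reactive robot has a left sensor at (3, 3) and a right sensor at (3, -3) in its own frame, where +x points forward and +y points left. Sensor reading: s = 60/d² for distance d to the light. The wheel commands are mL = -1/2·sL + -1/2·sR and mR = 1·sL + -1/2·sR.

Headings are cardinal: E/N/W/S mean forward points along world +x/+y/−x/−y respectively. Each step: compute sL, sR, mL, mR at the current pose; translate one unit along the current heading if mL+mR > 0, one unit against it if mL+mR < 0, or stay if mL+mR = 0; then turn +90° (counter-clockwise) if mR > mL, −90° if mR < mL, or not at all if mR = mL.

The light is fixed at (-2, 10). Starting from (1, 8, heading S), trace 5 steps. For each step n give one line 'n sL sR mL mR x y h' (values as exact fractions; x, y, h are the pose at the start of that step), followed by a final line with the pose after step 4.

n=0: pose=(1,8,S); sL=60/61, sR=12/5; mL=-516/305, mR=-66/305; mL+mR=-582/305 → advance -1; mR−mL=90/61 → turn +1·90°
n=1: pose=(1,9,E); sL=3/2, sR=15/13; mL=-69/52, mR=12/13; mL+mR=-21/52 → advance -1; mR−mL=9/4 → turn +1·90°
n=2: pose=(0,9,N); sL=12, sR=60/29; mL=-204/29, mR=318/29; mL+mR=114/29 → advance +1; mR−mL=18 → turn +1·90°
n=3: pose=(0,10,W); sL=6, sR=6; mL=-6, mR=3; mL+mR=-3 → advance -1; mR−mL=9 → turn +1·90°
n=4: pose=(1,10,S); sL=4/3, sR=20/3; mL=-4, mR=-2; mL+mR=-6 → advance -1; mR−mL=2 → turn +1·90°

0 60/61 12/5 -516/305 -66/305 1 8 S
1 3/2 15/13 -69/52 12/13 1 9 E
2 12 60/29 -204/29 318/29 0 9 N
3 6 6 -6 3 0 10 W
4 4/3 20/3 -4 -2 1 10 S
final 1 11 E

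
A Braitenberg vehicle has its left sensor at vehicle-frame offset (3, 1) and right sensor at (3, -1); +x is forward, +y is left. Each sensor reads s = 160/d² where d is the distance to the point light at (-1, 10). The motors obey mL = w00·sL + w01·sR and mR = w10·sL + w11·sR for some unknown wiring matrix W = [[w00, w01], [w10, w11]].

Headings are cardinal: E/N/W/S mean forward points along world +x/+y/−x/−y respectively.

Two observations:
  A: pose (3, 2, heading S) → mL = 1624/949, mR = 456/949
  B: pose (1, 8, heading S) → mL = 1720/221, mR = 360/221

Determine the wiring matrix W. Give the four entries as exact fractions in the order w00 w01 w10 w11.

1 1/2 1 -1/2

obs A: pose=(3,2,S) → sL=80/73, sR=16/13, mL=1624/949, mR=456/949
obs B: pose=(1,8,S) → sL=80/17, sR=80/13, mL=1720/221, mR=360/221
sensor matrix S = [[80/73, 16/13], [80/17, 80/13]]; det S = 15360/16133
solve [mL_A; mL_B] = S·[w00; w01] and [mR_A; mR_B] = S·[w10; w11]:
  w00 = 1, w01 = 1/2, w10 = 1, w11 = -1/2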